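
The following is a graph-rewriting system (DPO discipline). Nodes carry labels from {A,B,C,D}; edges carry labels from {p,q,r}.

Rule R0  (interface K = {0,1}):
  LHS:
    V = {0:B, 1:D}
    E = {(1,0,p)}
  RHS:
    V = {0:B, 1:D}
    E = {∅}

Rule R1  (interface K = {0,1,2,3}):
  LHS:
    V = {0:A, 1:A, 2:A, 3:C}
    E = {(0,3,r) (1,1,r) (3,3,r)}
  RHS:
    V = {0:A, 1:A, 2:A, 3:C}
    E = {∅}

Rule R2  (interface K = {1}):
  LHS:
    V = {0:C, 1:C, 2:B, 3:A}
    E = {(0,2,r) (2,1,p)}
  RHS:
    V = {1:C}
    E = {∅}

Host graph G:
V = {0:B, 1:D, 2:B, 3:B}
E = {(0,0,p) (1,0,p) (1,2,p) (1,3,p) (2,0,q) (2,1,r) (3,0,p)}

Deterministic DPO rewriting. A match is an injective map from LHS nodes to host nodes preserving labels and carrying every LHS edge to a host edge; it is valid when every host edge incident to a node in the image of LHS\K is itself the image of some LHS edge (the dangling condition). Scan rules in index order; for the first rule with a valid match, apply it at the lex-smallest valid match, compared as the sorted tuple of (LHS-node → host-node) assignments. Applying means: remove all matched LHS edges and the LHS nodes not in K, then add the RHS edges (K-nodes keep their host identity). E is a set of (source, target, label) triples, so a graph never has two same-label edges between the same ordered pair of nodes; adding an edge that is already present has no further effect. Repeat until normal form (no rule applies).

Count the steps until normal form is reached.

Answer: 3

Rewrite trace:
initial: |V|=4 |E|=7  E = 0-p->0 1-p->0 1-p->2 1-p->3 2-q->0 2-r->1 3-p->0
step 1: apply R0 at {0↦0, 1↦1}  → |V|=4 |E|=6  E = 0-p->0 1-p->2 1-p->3 2-q->0 2-r->1 3-p->0
step 2: apply R0 at {0↦2, 1↦1}  → |V|=4 |E|=5  E = 0-p->0 1-p->3 2-q->0 2-r->1 3-p->0
step 3: apply R0 at {0↦3, 1↦1}  → |V|=4 |E|=4  E = 0-p->0 2-q->0 2-r->1 3-p->0
final graph: no rule applies after step 3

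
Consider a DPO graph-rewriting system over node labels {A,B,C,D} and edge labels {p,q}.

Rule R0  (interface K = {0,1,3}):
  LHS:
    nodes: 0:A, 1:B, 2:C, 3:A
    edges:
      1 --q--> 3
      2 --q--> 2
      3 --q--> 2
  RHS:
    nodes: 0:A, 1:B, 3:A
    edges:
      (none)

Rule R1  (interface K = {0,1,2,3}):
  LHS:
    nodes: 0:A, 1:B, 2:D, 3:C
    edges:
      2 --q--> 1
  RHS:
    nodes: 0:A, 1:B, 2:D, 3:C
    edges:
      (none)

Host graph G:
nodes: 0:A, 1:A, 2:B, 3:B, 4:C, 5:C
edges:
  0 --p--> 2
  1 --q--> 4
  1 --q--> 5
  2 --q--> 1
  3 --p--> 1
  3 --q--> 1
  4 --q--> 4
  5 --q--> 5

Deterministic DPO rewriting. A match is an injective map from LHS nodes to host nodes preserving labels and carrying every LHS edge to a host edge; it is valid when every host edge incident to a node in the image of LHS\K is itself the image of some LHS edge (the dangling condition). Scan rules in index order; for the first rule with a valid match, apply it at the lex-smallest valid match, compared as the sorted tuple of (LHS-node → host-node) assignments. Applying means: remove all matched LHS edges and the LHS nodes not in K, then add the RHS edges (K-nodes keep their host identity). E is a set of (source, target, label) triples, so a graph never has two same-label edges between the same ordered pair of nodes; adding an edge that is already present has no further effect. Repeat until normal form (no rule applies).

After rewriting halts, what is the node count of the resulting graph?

start.  V:6 E:8  edges: 0-p->2 1-q->4 1-q->5 2-q->1 3-p->1 3-q->1 4-q->4 5-q->5
1. fire R0 via {0↦0, 1↦2, 2↦4, 3↦1}  →  V:5 E:5  edges: 0-p->2 1-q->5 3-p->1 3-q->1 5-q->5
2. fire R0 via {0↦0, 1↦3, 2↦5, 3↦1}  →  V:4 E:2  edges: 0-p->2 3-p->1
normal form: no rule applies after step 2
NF nodes: {0:A, 1:A, 2:B, 3:B}

Answer: 4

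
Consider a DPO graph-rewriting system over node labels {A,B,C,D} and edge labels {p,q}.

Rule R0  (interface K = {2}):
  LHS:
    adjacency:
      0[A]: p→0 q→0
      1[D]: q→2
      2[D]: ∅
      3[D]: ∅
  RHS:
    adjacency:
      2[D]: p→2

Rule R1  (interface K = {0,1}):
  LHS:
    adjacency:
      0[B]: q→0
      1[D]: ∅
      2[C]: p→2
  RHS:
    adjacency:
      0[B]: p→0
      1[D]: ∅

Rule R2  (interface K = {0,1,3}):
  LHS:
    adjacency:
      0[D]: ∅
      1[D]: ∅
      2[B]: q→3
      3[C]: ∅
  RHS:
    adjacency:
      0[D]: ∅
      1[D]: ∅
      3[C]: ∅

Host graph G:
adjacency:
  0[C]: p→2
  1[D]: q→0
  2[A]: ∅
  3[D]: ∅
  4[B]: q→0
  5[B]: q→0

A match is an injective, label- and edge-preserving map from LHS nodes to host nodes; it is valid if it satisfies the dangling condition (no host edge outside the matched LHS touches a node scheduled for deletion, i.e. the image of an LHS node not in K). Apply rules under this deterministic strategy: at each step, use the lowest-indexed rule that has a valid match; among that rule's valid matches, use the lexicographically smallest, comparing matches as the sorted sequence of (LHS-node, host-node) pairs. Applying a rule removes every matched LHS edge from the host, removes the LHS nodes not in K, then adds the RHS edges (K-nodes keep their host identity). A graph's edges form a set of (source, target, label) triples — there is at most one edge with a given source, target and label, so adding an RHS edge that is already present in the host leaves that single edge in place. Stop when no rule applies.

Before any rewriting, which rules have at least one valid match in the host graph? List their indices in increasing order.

R0: no valid match — LHS pattern not found
R1: no valid match — LHS pattern not found
R2: 4 valid matches — {0↦1, 1↦3, 2↦4, 3↦0}, {0↦1, 1↦3, 2↦5, 3↦0}, {0↦3, 1↦1, 2↦4, 3↦0} (+1 more)

Answer: [R2]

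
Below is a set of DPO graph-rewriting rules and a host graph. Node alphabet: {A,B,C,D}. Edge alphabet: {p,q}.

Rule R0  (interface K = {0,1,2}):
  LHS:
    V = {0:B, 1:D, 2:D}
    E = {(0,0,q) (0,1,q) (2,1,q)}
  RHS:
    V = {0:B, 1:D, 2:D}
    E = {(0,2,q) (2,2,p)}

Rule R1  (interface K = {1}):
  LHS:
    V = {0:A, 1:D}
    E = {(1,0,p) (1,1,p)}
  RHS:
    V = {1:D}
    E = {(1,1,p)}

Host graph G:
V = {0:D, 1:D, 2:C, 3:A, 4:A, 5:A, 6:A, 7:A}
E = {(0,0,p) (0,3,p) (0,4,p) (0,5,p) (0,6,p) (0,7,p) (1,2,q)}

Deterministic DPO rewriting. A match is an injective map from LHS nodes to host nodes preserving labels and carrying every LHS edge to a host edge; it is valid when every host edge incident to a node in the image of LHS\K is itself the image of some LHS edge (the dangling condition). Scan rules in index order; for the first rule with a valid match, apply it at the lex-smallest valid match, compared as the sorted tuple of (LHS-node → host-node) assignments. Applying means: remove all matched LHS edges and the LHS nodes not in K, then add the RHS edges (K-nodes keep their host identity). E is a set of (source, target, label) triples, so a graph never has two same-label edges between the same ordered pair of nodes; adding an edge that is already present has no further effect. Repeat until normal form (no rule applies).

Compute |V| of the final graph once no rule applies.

Answer: 3

Derivation:
initial: |V|=8 |E|=7  E = 0-p->0 0-p->3 0-p->4 0-p->5 0-p->6 0-p->7 1-q->2
step 1: apply R1 at {0↦3, 1↦0}  → |V|=7 |E|=6  E = 0-p->0 0-p->4 0-p->5 0-p->6 0-p->7 1-q->2
step 2: apply R1 at {0↦4, 1↦0}  → |V|=6 |E|=5  E = 0-p->0 0-p->5 0-p->6 0-p->7 1-q->2
step 3: apply R1 at {0↦5, 1↦0}  → |V|=5 |E|=4  E = 0-p->0 0-p->6 0-p->7 1-q->2
step 4: apply R1 at {0↦6, 1↦0}  → |V|=4 |E|=3  E = 0-p->0 0-p->7 1-q->2
step 5: apply R1 at {0↦7, 1↦0}  → |V|=3 |E|=2  E = 0-p->0 1-q->2
halt: no rule applies after step 5
NF nodes: {0:D, 1:D, 2:C}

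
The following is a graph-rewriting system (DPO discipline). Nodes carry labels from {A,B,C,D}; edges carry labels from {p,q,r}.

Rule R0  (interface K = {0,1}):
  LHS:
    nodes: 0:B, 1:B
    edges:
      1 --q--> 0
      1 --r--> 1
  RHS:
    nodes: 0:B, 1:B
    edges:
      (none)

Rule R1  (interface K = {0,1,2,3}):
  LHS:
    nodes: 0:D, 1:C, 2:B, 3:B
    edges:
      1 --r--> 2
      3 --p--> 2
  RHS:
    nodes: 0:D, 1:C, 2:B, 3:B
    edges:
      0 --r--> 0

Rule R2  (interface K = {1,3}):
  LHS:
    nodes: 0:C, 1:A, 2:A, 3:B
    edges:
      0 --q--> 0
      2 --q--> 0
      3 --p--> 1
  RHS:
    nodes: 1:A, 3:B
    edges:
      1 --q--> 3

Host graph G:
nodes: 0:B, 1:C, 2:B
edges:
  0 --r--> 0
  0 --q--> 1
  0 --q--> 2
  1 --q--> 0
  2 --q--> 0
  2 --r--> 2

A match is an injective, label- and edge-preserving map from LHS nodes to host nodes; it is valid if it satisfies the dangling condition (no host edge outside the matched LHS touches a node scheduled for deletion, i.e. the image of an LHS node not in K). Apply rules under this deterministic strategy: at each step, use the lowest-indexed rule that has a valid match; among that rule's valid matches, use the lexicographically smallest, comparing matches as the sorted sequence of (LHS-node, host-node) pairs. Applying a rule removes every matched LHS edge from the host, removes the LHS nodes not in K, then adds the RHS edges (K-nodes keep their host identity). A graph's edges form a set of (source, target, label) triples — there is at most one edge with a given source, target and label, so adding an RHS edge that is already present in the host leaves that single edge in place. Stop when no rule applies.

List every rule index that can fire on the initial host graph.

R0: 2 valid matches — {0↦0, 1↦2}, {0↦2, 1↦0}
R1: no valid match — LHS pattern not found
R2: no valid match — LHS pattern not found

Answer: [R0]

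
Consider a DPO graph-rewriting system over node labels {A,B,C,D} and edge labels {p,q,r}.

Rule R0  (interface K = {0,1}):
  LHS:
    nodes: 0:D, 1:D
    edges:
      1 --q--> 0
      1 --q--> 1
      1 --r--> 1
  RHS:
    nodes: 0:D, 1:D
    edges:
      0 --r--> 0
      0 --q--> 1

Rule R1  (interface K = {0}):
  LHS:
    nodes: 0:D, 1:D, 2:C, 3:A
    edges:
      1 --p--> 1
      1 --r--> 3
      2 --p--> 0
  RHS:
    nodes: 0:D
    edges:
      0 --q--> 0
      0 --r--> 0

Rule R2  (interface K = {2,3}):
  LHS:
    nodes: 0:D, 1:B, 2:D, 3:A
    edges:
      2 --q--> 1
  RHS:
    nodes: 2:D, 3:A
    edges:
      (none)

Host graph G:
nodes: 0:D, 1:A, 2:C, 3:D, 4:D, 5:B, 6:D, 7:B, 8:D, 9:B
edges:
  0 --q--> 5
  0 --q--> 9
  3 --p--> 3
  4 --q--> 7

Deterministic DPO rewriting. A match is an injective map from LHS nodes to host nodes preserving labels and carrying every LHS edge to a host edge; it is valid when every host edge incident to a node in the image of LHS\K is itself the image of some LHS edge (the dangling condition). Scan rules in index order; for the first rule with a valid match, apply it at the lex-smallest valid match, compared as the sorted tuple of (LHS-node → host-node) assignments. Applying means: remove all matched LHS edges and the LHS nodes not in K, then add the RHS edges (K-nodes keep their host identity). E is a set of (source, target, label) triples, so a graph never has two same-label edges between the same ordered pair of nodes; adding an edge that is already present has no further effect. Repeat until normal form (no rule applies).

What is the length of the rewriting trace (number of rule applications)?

Answer: 3

Rewrite trace:
[0] host  ⇒  10 nodes, 4 edges  {0-q->5 0-q->9 3-p->3 4-q->7}
[1] R2 @ {0↦6, 1↦5, 2↦0, 3↦1}  ⇒  8 nodes, 3 edges  {0-q->9 3-p->3 4-q->7}
[2] R2 @ {0↦8, 1↦7, 2↦4, 3↦1}  ⇒  6 nodes, 2 edges  {0-q->9 3-p->3}
[3] R2 @ {0↦4, 1↦9, 2↦0, 3↦1}  ⇒  4 nodes, 1 edges  {3-p->3}
normal form: no rule applies after step 3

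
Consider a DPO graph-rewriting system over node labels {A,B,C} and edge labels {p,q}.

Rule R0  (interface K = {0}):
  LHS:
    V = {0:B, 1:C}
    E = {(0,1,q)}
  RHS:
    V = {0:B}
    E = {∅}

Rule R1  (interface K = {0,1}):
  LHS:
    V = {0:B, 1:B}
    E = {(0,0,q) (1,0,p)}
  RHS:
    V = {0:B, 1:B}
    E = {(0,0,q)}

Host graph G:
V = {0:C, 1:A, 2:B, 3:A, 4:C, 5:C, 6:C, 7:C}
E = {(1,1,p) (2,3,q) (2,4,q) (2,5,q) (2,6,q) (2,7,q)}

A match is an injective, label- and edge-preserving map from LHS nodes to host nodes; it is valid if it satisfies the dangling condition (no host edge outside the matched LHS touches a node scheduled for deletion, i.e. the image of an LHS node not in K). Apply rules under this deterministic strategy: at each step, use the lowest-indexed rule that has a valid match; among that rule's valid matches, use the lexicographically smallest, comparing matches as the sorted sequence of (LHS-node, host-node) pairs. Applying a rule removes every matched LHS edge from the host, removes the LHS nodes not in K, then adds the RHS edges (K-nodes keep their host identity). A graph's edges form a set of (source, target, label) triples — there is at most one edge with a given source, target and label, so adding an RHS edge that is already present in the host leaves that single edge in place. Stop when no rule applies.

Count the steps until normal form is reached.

initial: |V|=8 |E|=6  E = 1-p->1 2-q->3 2-q->4 2-q->5 2-q->6 2-q->7
step 1: apply R0 at {0↦2, 1↦4}  → |V|=7 |E|=5  E = 1-p->1 2-q->3 2-q->5 2-q->6 2-q->7
step 2: apply R0 at {0↦2, 1↦5}  → |V|=6 |E|=4  E = 1-p->1 2-q->3 2-q->6 2-q->7
step 3: apply R0 at {0↦2, 1↦6}  → |V|=5 |E|=3  E = 1-p->1 2-q->3 2-q->7
step 4: apply R0 at {0↦2, 1↦7}  → |V|=4 |E|=2  E = 1-p->1 2-q->3
normal form: no rule applies after step 4

Answer: 4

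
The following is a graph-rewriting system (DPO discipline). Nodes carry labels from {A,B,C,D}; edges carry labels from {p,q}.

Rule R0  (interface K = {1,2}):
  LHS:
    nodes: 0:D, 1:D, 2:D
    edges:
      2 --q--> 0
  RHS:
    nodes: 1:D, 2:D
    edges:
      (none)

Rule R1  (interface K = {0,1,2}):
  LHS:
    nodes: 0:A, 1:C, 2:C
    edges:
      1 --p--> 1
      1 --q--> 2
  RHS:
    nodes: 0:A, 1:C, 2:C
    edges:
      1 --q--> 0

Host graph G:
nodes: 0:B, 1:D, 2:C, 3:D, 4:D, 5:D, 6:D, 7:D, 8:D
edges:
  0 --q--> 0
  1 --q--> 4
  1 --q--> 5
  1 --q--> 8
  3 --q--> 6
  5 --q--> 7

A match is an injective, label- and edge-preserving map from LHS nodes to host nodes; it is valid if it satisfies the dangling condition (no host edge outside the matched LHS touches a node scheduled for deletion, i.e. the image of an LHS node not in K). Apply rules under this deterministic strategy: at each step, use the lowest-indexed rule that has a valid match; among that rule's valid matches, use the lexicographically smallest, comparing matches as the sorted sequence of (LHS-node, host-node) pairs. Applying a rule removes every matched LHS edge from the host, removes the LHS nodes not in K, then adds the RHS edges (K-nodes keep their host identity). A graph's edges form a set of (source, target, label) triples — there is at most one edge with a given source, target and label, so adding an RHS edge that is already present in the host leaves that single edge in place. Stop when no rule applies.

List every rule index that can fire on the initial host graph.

Answer: [R0]

Derivation:
R0: 20 valid matches — {0↦4, 1↦3, 2↦1}, {0↦4, 1↦5, 2↦1}, {0↦4, 1↦6, 2↦1} (+17 more)
R1: no valid match — LHS pattern not found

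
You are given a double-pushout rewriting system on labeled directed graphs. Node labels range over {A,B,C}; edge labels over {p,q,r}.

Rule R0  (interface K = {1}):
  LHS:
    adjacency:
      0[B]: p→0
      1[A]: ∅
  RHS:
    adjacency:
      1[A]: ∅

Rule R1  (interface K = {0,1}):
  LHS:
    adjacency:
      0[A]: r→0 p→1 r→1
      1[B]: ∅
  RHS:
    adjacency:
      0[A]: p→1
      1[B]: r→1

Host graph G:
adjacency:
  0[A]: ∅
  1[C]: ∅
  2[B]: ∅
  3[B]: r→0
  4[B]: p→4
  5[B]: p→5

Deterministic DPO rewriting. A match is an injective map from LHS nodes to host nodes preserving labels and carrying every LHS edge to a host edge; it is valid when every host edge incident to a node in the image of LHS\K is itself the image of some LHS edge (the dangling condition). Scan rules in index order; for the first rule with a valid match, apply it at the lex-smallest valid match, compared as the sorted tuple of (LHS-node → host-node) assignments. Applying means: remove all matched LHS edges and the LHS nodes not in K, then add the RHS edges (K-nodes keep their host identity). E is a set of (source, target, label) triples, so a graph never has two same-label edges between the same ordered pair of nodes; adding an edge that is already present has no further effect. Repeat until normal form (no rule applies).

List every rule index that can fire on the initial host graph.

Answer: [R0]

Derivation:
R0: 2 valid matches — {0↦4, 1↦0}, {0↦5, 1↦0}
R1: no valid match — LHS pattern not found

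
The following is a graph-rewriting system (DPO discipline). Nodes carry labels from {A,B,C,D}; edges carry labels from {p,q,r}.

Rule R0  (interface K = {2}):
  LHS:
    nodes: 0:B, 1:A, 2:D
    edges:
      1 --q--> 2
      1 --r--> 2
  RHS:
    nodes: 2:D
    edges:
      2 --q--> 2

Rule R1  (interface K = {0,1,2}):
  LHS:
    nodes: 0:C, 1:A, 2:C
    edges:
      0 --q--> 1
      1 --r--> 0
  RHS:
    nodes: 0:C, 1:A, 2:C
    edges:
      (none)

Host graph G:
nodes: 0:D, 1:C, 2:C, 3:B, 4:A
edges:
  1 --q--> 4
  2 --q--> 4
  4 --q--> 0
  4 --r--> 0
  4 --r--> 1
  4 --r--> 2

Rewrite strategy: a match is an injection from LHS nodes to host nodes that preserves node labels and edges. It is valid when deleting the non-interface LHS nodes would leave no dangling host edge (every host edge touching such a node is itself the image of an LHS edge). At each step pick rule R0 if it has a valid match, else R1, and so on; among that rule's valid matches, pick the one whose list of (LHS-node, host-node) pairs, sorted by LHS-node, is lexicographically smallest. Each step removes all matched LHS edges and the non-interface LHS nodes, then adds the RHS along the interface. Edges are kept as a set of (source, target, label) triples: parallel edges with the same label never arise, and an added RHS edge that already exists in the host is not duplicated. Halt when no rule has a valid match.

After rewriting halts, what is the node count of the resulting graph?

Answer: 3

Rewrite trace:
[0] host  ⇒  5 nodes, 6 edges  {1-q->4 2-q->4 4-q->0 4-r->0 4-r->1 4-r->2}
[1] R1 @ {0↦1, 1↦4, 2↦2}  ⇒  5 nodes, 4 edges  {2-q->4 4-q->0 4-r->0 4-r->2}
[2] R1 @ {0↦2, 1↦4, 2↦1}  ⇒  5 nodes, 2 edges  {4-q->0 4-r->0}
[3] R0 @ {0↦3, 1↦4, 2↦0}  ⇒  3 nodes, 1 edges  {0-q->0}
final graph: no rule applies after step 3
NF nodes: {0:D, 1:C, 2:C}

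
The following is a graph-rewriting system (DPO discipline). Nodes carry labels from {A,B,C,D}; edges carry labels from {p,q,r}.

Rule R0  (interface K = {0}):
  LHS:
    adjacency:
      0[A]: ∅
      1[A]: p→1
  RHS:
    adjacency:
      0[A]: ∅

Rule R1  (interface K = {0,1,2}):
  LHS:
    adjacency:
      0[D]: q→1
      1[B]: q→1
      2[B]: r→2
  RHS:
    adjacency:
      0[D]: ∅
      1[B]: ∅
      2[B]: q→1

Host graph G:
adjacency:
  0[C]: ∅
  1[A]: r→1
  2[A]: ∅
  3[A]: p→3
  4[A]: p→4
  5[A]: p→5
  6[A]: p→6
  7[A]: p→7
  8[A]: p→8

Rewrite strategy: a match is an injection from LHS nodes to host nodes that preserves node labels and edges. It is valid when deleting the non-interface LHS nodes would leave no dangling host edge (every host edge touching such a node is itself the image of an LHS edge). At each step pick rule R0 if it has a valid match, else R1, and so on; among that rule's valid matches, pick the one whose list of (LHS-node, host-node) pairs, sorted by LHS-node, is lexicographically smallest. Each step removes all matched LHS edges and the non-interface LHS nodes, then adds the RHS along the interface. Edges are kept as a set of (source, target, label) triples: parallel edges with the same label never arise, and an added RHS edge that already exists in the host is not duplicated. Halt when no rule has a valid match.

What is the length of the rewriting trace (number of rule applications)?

initial: |V|=9 |E|=7  E = 1-r->1 3-p->3 4-p->4 5-p->5 6-p->6 7-p->7 8-p->8
step 1: apply R0 at {0↦1, 1↦3}  → |V|=8 |E|=6  E = 1-r->1 4-p->4 5-p->5 6-p->6 7-p->7 8-p->8
step 2: apply R0 at {0↦1, 1↦4}  → |V|=7 |E|=5  E = 1-r->1 5-p->5 6-p->6 7-p->7 8-p->8
step 3: apply R0 at {0↦1, 1↦5}  → |V|=6 |E|=4  E = 1-r->1 6-p->6 7-p->7 8-p->8
step 4: apply R0 at {0↦1, 1↦6}  → |V|=5 |E|=3  E = 1-r->1 7-p->7 8-p->8
step 5: apply R0 at {0↦1, 1↦7}  → |V|=4 |E|=2  E = 1-r->1 8-p->8
step 6: apply R0 at {0↦1, 1↦8}  → |V|=3 |E|=1  E = 1-r->1
final graph: no rule applies after step 6

Answer: 6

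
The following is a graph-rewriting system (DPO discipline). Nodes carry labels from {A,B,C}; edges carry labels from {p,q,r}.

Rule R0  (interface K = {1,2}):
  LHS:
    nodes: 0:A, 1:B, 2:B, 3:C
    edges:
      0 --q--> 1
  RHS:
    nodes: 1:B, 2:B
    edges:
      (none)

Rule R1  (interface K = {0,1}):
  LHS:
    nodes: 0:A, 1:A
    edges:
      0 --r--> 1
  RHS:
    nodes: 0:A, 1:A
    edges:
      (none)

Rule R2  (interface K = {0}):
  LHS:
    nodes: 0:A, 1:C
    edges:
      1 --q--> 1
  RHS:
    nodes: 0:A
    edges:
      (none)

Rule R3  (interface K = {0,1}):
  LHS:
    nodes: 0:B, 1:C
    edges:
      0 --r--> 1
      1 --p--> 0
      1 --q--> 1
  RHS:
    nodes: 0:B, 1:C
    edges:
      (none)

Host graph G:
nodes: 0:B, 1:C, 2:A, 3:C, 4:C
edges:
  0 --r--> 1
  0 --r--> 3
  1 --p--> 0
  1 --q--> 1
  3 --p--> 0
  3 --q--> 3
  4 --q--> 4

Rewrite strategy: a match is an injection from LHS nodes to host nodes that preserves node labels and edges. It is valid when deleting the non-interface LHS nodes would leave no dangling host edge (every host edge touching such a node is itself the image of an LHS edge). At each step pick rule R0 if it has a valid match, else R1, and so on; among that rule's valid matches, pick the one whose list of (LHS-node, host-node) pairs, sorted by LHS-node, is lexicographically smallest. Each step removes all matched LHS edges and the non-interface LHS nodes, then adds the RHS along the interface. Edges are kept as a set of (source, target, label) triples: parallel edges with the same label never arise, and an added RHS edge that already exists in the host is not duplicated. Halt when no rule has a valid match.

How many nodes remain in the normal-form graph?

start.  V:5 E:7  edges: 0-r->1 0-r->3 1-p->0 1-q->1 3-p->0 3-q->3 4-q->4
1. fire R2 via {0↦2, 1↦4}  →  V:4 E:6  edges: 0-r->1 0-r->3 1-p->0 1-q->1 3-p->0 3-q->3
2. fire R3 via {0↦0, 1↦1}  →  V:4 E:3  edges: 0-r->3 3-p->0 3-q->3
3. fire R3 via {0↦0, 1↦3}  →  V:4 E:0  edges: ∅
halt: no rule applies after step 3
NF nodes: {0:B, 1:C, 2:A, 3:C}

Answer: 4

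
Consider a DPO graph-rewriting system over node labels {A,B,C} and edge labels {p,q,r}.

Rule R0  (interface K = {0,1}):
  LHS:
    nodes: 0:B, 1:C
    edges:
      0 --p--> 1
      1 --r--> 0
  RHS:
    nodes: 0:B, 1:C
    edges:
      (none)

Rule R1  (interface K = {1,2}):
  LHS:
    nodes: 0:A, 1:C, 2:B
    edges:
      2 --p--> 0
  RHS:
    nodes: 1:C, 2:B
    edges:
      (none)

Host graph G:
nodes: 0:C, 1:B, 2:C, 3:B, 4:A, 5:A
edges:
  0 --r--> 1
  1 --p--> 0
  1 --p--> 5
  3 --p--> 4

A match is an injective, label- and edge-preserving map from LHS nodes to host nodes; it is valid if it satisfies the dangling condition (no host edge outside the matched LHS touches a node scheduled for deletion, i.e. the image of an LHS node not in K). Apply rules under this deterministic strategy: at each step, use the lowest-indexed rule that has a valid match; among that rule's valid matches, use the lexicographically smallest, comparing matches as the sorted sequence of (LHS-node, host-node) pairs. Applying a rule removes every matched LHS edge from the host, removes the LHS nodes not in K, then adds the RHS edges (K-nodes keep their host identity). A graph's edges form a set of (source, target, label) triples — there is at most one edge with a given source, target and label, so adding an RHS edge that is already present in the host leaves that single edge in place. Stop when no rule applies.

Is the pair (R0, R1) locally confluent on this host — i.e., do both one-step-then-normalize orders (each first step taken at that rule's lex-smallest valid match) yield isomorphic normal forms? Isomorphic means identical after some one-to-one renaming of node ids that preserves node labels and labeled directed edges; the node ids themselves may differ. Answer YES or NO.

branch R0-first: apply at {0↦1, 1↦0} → |E|=2, then 2 more step(s) → NF |V|=4 |E|=0 V={0:C, 1:B, 2:C, 3:B} E=∅
branch R1-first: apply at {0↦4, 1↦0, 2↦3} → |E|=3, then 2 more step(s) → NF |V|=4 |E|=0 V={0:C, 1:B, 2:C, 3:B} E=∅
graphs isomorphic (equal up to label-preserving node renaming)

Answer: YES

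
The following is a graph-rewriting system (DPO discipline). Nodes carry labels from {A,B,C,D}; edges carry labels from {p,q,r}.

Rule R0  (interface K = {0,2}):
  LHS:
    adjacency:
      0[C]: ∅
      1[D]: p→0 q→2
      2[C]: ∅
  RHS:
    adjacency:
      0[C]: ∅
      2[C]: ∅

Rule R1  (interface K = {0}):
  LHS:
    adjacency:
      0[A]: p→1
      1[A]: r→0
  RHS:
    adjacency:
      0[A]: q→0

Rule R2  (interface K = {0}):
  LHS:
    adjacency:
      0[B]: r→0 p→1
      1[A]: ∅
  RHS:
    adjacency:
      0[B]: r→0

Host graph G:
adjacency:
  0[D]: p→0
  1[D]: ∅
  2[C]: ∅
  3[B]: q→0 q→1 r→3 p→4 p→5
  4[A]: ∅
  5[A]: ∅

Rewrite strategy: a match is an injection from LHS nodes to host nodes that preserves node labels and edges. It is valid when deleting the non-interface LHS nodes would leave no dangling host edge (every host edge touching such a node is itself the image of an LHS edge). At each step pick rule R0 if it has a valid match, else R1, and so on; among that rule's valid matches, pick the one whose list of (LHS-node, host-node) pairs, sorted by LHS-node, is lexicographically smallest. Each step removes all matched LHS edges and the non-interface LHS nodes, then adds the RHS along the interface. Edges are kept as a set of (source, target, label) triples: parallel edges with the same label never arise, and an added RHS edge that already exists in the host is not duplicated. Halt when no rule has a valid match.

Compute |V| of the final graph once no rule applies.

Answer: 4

Steps:
start.  V:6 E:6  edges: 0-p->0 3-q->0 3-q->1 3-r->3 3-p->4 3-p->5
1. fire R2 via {0↦3, 1↦4}  →  V:5 E:5  edges: 0-p->0 3-q->0 3-q->1 3-r->3 3-p->5
2. fire R2 via {0↦3, 1↦5}  →  V:4 E:4  edges: 0-p->0 3-q->0 3-q->1 3-r->3
final graph: no rule applies after step 2
NF nodes: {0:D, 1:D, 2:C, 3:B}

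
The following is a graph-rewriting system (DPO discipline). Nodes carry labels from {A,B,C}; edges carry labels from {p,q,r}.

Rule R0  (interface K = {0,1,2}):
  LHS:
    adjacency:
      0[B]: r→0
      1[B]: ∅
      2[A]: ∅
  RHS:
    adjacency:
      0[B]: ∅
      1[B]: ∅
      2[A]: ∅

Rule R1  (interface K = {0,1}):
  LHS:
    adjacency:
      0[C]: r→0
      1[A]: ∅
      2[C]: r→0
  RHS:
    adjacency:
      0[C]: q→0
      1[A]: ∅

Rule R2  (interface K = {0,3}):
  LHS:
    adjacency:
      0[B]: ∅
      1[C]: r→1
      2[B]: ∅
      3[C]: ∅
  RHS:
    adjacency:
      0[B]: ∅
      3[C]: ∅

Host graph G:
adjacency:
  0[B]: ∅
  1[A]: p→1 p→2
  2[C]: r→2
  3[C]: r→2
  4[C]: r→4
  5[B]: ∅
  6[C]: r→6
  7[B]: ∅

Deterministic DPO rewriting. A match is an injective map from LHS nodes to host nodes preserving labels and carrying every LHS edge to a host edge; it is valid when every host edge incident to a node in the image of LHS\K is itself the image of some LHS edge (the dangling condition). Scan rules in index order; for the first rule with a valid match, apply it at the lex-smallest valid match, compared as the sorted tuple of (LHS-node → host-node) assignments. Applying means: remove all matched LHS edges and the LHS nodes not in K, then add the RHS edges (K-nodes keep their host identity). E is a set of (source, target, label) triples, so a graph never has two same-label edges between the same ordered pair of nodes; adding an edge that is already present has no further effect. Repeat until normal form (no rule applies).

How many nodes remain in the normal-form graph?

start.  V:8 E:6  edges: 1-p->1 1-p->2 2-r->2 3-r->2 4-r->4 6-r->6
1. fire R1 via {0↦2, 1↦1, 2↦3}  →  V:7 E:5  edges: 1-p->1 1-p->2 2-q->2 4-r->4 6-r->6
2. fire R2 via {0↦0, 1↦4, 2↦5, 3↦2}  →  V:5 E:4  edges: 1-p->1 1-p->2 2-q->2 6-r->6
3. fire R2 via {0↦0, 1↦6, 2↦7, 3↦2}  →  V:3 E:3  edges: 1-p->1 1-p->2 2-q->2
halt: no rule applies after step 3
NF nodes: {0:B, 1:A, 2:C}

Answer: 3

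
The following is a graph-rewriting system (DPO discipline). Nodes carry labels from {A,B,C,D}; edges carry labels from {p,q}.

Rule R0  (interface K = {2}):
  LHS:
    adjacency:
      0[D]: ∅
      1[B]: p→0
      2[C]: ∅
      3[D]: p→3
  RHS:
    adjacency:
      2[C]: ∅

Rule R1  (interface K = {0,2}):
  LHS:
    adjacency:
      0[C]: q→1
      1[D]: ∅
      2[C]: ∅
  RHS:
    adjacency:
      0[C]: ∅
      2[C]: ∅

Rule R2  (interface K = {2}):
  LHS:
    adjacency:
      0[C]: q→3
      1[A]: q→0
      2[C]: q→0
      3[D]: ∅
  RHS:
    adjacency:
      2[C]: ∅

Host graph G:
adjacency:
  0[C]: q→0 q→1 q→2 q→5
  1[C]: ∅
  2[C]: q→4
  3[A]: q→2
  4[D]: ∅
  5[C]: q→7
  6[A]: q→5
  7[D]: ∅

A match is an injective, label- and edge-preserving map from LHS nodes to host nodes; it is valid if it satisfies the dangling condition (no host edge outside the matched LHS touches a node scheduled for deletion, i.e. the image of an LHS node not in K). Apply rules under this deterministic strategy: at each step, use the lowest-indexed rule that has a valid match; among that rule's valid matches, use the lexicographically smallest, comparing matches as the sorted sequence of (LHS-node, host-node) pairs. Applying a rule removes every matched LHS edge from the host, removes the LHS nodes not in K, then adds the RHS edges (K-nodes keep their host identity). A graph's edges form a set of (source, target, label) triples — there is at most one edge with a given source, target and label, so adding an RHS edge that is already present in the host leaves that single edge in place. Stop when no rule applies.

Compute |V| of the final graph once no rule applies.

initial: |V|=8 |E|=8  E = 0-q->0 0-q->1 0-q->2 0-q->5 2-q->4 3-q->2 5-q->7 6-q->5
step 1: apply R1 at {0↦2, 1↦4, 2↦0}  → |V|=7 |E|=7  E = 0-q->0 0-q->1 0-q->2 0-q->5 3-q->2 5-q->7 6-q->5
step 2: apply R1 at {0↦5, 1↦7, 2↦0}  → |V|=6 |E|=6  E = 0-q->0 0-q->1 0-q->2 0-q->5 3-q->2 6-q->5
normal form: no rule applies after step 2
NF nodes: {0:C, 1:C, 2:C, 3:A, 5:C, 6:A}

Answer: 6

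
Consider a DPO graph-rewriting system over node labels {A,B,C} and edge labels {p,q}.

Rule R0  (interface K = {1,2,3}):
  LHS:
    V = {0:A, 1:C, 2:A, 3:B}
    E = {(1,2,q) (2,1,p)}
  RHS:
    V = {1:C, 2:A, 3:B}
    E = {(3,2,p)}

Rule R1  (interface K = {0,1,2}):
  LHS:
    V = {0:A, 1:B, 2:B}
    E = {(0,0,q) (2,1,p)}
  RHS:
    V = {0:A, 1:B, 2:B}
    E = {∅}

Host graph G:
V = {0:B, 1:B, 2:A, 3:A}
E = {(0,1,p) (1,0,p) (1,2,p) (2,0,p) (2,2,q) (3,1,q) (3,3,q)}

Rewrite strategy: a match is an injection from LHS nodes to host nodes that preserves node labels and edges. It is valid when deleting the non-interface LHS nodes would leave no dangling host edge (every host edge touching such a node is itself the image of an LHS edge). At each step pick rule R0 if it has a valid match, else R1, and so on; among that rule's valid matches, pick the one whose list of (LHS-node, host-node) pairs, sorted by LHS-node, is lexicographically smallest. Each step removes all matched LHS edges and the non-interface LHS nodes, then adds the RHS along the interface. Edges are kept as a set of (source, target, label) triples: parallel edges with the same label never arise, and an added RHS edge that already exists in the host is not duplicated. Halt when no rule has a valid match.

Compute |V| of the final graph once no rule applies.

Answer: 4

Derivation:
initial: |V|=4 |E|=7  E = 0-p->1 1-p->0 1-p->2 2-p->0 2-q->2 3-q->1 3-q->3
step 1: apply R1 at {0↦2, 1↦0, 2↦1}  → |V|=4 |E|=5  E = 0-p->1 1-p->2 2-p->0 3-q->1 3-q->3
step 2: apply R1 at {0↦3, 1↦1, 2↦0}  → |V|=4 |E|=3  E = 1-p->2 2-p->0 3-q->1
normal form: no rule applies after step 2
NF nodes: {0:B, 1:B, 2:A, 3:A}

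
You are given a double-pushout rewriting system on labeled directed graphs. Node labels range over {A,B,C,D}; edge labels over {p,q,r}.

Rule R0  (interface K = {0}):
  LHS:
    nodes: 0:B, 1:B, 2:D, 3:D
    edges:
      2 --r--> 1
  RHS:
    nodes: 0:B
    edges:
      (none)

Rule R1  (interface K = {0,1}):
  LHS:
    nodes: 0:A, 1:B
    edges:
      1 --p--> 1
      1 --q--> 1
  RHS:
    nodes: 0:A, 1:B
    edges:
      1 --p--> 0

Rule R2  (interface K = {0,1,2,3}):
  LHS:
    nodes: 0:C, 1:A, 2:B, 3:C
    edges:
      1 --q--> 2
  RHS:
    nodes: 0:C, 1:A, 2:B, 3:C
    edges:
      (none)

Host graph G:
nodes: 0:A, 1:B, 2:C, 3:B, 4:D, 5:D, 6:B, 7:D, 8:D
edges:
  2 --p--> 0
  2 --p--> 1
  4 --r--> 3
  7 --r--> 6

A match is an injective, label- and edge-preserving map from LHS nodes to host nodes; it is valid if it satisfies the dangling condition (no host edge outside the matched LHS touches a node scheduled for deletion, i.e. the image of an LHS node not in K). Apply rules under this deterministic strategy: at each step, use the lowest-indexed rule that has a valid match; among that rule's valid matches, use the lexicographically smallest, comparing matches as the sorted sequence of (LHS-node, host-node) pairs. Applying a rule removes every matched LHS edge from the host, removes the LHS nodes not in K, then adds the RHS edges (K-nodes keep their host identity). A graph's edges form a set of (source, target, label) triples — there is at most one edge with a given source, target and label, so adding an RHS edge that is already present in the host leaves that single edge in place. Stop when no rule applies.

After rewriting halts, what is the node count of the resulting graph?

initial: |V|=9 |E|=4  E = 2-p->0 2-p->1 4-r->3 7-r->6
step 1: apply R0 at {0↦1, 1↦3, 2↦4, 3↦5}  → |V|=6 |E|=3  E = 2-p->0 2-p->1 7-r->6
step 2: apply R0 at {0↦1, 1↦6, 2↦7, 3↦8}  → |V|=3 |E|=2  E = 2-p->0 2-p->1
normal form: no rule applies after step 2
NF nodes: {0:A, 1:B, 2:C}

Answer: 3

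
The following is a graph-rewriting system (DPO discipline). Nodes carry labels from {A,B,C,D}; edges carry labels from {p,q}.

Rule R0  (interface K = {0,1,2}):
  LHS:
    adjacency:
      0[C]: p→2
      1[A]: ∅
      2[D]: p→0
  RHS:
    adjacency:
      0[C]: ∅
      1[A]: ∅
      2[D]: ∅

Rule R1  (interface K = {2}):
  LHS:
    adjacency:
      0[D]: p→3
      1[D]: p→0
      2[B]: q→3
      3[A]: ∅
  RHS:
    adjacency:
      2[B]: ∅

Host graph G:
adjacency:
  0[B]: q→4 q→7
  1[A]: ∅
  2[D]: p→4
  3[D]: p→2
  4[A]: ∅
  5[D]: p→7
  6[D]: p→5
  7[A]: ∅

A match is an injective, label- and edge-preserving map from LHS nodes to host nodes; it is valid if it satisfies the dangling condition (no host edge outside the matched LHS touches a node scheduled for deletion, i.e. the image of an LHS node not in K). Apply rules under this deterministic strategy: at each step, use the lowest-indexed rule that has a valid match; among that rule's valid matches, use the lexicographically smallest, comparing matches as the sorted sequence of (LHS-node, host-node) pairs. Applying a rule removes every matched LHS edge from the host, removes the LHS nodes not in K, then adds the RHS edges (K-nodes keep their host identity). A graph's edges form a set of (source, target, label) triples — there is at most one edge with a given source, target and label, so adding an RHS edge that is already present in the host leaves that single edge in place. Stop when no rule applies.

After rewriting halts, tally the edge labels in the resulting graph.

start.  V:8 E:6  edges: 0-q->4 0-q->7 2-p->4 3-p->2 5-p->7 6-p->5
1. fire R1 via {0↦2, 1↦3, 2↦0, 3↦4}  →  V:5 E:3  edges: 0-q->7 5-p->7 6-p->5
2. fire R1 via {0↦5, 1↦6, 2↦0, 3↦7}  →  V:2 E:0  edges: ∅
normal form: no rule applies after step 2
NF edges: []

Answer: (no edges)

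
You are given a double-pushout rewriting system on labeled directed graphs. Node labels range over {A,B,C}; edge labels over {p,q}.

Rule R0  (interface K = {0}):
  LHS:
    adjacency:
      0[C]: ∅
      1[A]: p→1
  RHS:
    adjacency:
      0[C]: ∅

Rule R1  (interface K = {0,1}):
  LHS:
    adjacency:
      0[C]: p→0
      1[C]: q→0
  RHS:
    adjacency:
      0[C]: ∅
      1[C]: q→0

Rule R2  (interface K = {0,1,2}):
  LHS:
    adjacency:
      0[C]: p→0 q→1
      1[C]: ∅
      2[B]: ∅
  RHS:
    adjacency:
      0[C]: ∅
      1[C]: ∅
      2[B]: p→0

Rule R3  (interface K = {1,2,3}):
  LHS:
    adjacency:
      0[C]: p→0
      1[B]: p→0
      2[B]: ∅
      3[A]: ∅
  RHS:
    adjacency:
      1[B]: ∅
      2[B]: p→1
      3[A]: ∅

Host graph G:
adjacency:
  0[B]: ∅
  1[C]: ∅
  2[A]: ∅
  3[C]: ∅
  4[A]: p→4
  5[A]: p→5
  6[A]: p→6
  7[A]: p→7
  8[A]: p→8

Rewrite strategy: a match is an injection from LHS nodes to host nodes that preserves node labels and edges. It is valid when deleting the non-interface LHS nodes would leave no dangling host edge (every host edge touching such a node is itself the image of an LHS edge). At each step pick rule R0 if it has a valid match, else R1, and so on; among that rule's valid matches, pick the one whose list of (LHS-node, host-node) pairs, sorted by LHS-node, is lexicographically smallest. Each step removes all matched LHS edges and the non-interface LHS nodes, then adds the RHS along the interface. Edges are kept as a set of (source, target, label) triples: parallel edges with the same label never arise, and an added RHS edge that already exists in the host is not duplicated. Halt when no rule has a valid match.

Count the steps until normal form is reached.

initial: |V|=9 |E|=5  E = 4-p->4 5-p->5 6-p->6 7-p->7 8-p->8
step 1: apply R0 at {0↦1, 1↦4}  → |V|=8 |E|=4  E = 5-p->5 6-p->6 7-p->7 8-p->8
step 2: apply R0 at {0↦1, 1↦5}  → |V|=7 |E|=3  E = 6-p->6 7-p->7 8-p->8
step 3: apply R0 at {0↦1, 1↦6}  → |V|=6 |E|=2  E = 7-p->7 8-p->8
step 4: apply R0 at {0↦1, 1↦7}  → |V|=5 |E|=1  E = 8-p->8
step 5: apply R0 at {0↦1, 1↦8}  → |V|=4 |E|=0  E = ∅
final graph: no rule applies after step 5

Answer: 5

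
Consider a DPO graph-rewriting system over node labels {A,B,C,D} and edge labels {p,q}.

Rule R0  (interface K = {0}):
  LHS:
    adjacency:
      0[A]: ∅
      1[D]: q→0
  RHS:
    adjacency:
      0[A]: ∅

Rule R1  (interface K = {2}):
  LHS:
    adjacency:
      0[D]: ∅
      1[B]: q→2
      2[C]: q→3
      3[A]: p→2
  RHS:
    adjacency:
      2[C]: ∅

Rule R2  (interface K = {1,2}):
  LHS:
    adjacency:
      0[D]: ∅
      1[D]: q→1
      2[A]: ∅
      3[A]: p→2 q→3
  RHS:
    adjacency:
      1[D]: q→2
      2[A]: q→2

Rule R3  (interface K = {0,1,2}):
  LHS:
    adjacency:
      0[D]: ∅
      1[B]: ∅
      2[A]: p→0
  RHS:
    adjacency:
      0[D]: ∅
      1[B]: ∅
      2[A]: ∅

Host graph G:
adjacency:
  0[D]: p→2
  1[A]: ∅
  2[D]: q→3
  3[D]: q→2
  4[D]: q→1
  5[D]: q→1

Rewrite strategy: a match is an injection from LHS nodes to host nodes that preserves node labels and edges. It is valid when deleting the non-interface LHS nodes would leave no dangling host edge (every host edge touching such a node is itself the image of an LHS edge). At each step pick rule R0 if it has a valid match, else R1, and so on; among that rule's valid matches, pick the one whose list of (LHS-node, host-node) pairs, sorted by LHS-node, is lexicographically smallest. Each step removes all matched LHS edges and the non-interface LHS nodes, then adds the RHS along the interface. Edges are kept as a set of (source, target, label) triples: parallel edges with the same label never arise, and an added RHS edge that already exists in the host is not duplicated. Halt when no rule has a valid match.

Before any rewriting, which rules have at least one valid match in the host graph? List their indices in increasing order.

R0: 2 valid matches — {0↦1, 1↦4}, {0↦1, 1↦5}
R1: no valid match — LHS pattern not found
R2: no valid match — LHS pattern not found
R3: no valid match — LHS pattern not found

Answer: [R0]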